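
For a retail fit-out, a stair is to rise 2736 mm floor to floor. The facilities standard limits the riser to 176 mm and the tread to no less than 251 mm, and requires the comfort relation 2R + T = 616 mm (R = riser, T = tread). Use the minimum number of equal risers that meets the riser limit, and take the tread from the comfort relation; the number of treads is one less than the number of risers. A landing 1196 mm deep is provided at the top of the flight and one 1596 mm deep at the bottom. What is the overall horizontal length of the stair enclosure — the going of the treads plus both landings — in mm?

6902 mm

2736 / 176 = 15.55, so 16 risers are needed.
R = 2736 ÷ 16 = 171 mm.
Tread T = 616 − 2 × 171 = 274 mm (≥ 251 mm).
Treads = 16 − 1 = 15; going = 15 × 274 = 4110 mm.
Enclosure = 4110 + 1196 + 1596 = 6902 mm.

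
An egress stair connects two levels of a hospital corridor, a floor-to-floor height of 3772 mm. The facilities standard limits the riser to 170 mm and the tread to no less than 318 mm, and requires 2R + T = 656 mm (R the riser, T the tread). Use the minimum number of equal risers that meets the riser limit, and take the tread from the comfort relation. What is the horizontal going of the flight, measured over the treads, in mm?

7216 mm

3772 / 170 = 22.19, so 23 risers are needed.
Each riser is 3772/23 = 164 mm (≤ 170 mm).
Tread T = 656 − 2 × 164 = 328 mm (≥ 318 mm).
23 risers give 22 treads; going = 22 × 328 = 7216 mm.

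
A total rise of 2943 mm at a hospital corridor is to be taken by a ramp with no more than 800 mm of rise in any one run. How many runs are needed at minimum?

4 runs

2943 / 800 = 3.679 → round up to 4 ramp runs.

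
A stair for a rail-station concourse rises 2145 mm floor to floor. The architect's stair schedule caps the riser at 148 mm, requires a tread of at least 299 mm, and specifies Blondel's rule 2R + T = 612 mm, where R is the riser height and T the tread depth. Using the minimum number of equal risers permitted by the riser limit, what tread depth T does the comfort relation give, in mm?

326 mm

2145 / 148 = 14.493 → round up to 15 risers.
Each riser is 2145/15 = 143 mm (≤ 148 mm).
Tread T = 612 − 2 × 143 = 326 mm (≥ 299 mm).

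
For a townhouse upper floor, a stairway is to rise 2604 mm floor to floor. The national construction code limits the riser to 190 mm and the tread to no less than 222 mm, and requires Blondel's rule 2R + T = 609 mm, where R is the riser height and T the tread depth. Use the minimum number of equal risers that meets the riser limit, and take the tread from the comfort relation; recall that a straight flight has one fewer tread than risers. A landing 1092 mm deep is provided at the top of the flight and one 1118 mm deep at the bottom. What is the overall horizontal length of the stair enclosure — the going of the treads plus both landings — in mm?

2604 / 190 = 13.705 → round up to 14 risers.
Riser R = 2604 / 14 = 186 mm, within the 190 mm limit.
From 2R + T = 609: T = 609 − 372 = 237 mm.
14 risers give 13 treads; going = 13 × 237 = 3081 mm.
Enclosure = 3081 + 1092 + 1118 = 5291 mm.

5291 mm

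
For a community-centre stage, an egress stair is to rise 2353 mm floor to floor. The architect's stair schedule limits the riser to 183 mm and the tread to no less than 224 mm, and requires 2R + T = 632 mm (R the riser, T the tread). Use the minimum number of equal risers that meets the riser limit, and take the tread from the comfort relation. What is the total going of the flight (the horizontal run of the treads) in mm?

2353 / 183 = 12.858 → round up to 13 risers.
Riser R = 2353 / 13 = 181 mm, within the 183 mm limit.
Tread T = 632 − 2 × 181 = 270 mm (≥ 224 mm).
13 risers give 12 treads; going = 12 × 270 = 3240 mm.

3240 mm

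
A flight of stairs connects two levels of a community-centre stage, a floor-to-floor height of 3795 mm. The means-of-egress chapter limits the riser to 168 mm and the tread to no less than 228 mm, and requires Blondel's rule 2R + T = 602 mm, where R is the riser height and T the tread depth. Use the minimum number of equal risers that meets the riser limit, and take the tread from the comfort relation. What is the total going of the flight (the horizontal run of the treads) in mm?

At most 168 each: 3795/168 = 22.59, giving 23 risers.
Riser R = 3795 / 23 = 165 mm, within the 168 mm limit.
Tread T = 602 − 2 × 165 = 272 mm (≥ 228 mm).
23 risers give 22 treads; going = 22 × 272 = 5984 mm.

5984 mm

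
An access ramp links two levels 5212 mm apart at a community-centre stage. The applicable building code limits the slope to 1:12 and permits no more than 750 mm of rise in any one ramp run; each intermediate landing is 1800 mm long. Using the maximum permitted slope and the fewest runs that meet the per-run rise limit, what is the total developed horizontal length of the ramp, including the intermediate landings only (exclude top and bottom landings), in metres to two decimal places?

73.34 m

At most 750 each: 5212/750 = 6.95, giving 7 ramp runs. That means 6 intermediate landings.
Ramp run (horizontal) at 1:12: 5212 × 12 = 62544 mm.
Intermediate landings: 6 × 1800 = 10800 mm.
Developed length = 62544 + 10800 = 73344 mm.
= 73.34 m.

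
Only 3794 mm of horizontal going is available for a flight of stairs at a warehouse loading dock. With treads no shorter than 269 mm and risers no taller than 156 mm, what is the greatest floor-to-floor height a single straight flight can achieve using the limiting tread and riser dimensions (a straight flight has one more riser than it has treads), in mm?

2340 mm

3794 / 269 = 14.10, so 14 treads fit.
Risers = treads + 1 = 15.
Maximum height = 15 × 156 = 2340 mm.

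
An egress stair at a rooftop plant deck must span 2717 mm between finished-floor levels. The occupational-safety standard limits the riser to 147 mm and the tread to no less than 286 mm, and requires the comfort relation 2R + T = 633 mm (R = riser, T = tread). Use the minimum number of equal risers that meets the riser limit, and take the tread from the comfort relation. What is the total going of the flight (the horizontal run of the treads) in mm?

6246 mm

At most 147 each: 2717/147 = 18.48, giving 19 risers.
Each riser is 2717/19 = 143 mm (≤ 147 mm).
Tread T = 633 − 2 × 143 = 347 mm (≥ 286 mm).
Going = (19 − 1) × 347 = 6246 mm.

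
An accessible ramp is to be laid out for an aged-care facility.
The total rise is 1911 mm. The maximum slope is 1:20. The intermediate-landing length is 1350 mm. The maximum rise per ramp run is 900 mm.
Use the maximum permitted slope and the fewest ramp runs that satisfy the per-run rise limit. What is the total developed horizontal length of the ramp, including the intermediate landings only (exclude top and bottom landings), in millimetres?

1911 / 900 = 2.12, so 3 ramp runs are needed. That means 2 intermediate landings.
Horizontal run for 1911 mm of rise at 1:20 is 1911 × 20 = 38220 mm.
Intermediate landings: 2 × 1350 = 2700 mm.
Total developed length = 38220 + 2700 = 40920 mm.

40920 mm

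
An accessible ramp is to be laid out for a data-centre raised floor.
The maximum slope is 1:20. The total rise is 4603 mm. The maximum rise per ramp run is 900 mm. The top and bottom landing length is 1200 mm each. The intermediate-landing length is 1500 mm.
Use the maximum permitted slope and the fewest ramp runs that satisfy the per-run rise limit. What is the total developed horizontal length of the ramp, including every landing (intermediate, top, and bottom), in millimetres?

⌈4603/900⌉ = 6 ramp runs. That means 5 intermediate landings.
Horizontal run for 4603 mm of rise at 1:20 is 4603 × 20 = 92060 mm.
5 intermediate landings contribute 5 × 1500 = 7500 mm.
Top and bottom landings: 2 × 1200 = 2400 mm.
Total = 92060 + 7500 + 2400 = 101960 mm.

101960 mm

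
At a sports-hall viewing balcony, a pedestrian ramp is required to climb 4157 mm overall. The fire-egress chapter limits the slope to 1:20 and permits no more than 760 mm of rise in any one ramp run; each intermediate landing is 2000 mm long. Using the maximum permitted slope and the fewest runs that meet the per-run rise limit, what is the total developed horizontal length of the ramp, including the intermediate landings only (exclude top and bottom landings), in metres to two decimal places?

93.14 m

⌈4157/760⌉ = 6 ramp runs. That means 5 intermediate landings.
Horizontal run for 4157 mm of rise at 1:20 is 4157 × 20 = 83140 mm.
5 intermediate landings contribute 5 × 2000 = 10000 mm.
Total developed length = 83140 + 10000 = 93140 mm.
= 93.14 m.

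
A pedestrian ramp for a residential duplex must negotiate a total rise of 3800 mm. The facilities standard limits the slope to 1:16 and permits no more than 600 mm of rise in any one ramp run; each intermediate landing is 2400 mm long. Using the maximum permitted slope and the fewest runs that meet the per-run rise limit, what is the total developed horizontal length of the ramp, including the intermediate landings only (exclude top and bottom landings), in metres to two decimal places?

At most 600 each: 3800/600 = 6.33, giving 7 ramp runs. That means 6 intermediate landings.
Ramp run (horizontal) at 1:16: 3800 × 16 = 60800 mm.
Intermediate landings: 6 × 2400 = 14400 mm.
Total developed length = 60800 + 14400 = 75200 mm.
= 75.20 m.

75.20 m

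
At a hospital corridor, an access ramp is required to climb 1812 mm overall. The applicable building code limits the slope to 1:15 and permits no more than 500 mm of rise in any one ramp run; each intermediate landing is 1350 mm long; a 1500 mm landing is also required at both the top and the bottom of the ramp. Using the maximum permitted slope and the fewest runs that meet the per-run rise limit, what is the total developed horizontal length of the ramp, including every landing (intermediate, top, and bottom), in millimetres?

⌈1812/500⌉ = 4 ramp runs. That means 3 intermediate landings.
Ramp run (horizontal) at 1:15: 1812 × 15 = 27180 mm.
Intermediate landings: 3 × 1350 = 4050 mm.
Top and bottom landings: 2 × 1500 = 3000 mm.
Total = 27180 + 4050 + 3000 = 34230 mm.

34230 mm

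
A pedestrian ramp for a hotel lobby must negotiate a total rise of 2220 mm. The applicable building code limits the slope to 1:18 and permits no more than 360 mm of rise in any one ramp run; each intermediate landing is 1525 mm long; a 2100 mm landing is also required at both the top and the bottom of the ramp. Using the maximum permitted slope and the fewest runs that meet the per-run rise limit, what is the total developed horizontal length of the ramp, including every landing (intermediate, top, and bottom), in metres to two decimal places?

53.31 m

⌈2220/360⌉ = 7 ramp runs. That means 6 intermediate landings.
Horizontal run for 2220 mm of rise at 1:18 is 2220 × 18 = 39960 mm.
Intermediate landings: 6 × 1525 = 9150 mm.
Top and bottom landings: 2 × 2100 = 4200 mm.
Total = 39960 + 9150 + 4200 = 53310 mm.
= 53.31 m.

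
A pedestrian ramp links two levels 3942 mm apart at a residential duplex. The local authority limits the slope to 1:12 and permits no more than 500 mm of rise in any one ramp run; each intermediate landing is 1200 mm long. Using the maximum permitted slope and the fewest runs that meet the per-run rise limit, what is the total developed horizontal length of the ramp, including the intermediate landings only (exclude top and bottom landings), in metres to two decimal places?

55.70 m

3942 / 500 = 7.88, so 8 ramp runs are needed. That means 7 intermediate landings.
Horizontal run for 3942 mm of rise at 1:12 is 3942 × 12 = 47304 mm.
7 intermediate landings contribute 7 × 1200 = 8400 mm.
Total developed length = 47304 + 8400 = 55704 mm.
= 55.70 m.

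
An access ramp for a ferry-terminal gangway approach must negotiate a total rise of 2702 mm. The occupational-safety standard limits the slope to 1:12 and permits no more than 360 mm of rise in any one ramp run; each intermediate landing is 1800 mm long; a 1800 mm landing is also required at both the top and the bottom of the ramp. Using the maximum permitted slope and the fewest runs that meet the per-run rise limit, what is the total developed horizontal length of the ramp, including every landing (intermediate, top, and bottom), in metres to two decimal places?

2702 / 360 = 7.506 → round up to 8 ramp runs. That means 7 intermediate landings.
Horizontal run for 2702 mm of rise at 1:12 is 2702 × 12 = 32424 mm.
Intermediate landings: 7 × 1800 = 12600 mm.
Top and bottom landings: 2 × 1800 = 3600 mm.
Total = 32424 + 12600 + 3600 = 48624 mm.
= 48.62 m.

48.62 m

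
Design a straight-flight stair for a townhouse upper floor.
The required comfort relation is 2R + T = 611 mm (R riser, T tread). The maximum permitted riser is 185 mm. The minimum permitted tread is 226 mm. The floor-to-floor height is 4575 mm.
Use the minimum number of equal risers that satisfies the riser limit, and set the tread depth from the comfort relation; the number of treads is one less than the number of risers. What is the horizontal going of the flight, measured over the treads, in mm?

5880 mm

At most 185 each: 4575/185 = 24.73, giving 25 risers.
Riser R = 4575 / 25 = 183 mm, within the 185 mm limit.
T = 611 − 2·183 = 245 mm, which satisfies the 226 mm minimum.
Going = (25 − 1) × 245 = 5880 mm.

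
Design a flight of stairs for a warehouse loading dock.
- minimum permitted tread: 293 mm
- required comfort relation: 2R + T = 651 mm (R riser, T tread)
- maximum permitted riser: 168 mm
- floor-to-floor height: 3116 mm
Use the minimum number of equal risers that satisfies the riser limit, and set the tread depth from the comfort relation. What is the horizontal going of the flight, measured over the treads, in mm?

5814 mm

⌈3116/168⌉ = 19 risers.
R = 3116 ÷ 19 = 164 mm.
Tread T = 651 − 2 × 164 = 323 mm (≥ 293 mm).
19 risers give 18 treads; going = 18 × 323 = 5814 mm.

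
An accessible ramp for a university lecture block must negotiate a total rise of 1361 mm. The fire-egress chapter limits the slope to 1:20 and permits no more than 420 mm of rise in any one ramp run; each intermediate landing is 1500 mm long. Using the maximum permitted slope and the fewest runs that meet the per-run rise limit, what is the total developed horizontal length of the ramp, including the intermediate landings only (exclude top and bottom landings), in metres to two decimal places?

At most 420 each: 1361/420 = 3.24, giving 4 ramp runs. That means 3 intermediate landings.
Ramp run (horizontal) at 1:20: 1361 × 20 = 27220 mm.
Intermediate landings: 3 × 1500 = 4500 mm.
Developed length = 27220 + 4500 = 31720 mm.
= 31.72 m.

31.72 m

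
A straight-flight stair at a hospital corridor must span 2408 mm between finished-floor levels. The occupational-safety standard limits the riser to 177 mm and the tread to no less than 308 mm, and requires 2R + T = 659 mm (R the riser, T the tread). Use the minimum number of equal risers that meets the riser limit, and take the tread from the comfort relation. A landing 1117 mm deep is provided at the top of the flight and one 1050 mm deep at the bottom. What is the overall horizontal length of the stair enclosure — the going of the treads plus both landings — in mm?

At most 177 each: 2408/177 = 13.60, giving 14 risers.
Each riser is 2408/14 = 172 mm (≤ 177 mm).
Tread T = 659 − 2 × 172 = 315 mm (≥ 308 mm).
14 risers give 13 treads; going = 13 × 315 = 4095 mm.
Add landings: 4095 + 1117 + 1050 = 6262 mm.

6262 mm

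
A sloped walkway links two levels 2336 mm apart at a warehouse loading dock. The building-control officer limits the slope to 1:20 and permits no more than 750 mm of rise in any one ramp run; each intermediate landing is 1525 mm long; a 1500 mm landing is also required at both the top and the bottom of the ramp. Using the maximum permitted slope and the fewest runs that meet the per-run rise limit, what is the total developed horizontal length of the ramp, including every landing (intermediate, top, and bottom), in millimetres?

2336 / 750 = 3.11, so 4 ramp runs are needed. That means 3 intermediate landings.
Ramp run (horizontal) at 1:20: 2336 × 20 = 46720 mm.
3 intermediate landings contribute 3 × 1525 = 4575 mm.
Top and bottom landings: 2 × 1500 = 3000 mm.
Total = 46720 + 4575 + 3000 = 54295 mm.

54295 mm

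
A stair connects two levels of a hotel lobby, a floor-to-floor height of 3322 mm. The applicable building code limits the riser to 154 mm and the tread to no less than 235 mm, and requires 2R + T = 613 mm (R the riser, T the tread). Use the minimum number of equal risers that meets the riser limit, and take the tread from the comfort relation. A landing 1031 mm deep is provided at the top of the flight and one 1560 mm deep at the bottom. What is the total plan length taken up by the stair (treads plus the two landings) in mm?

9122 mm

At most 154 each: 3322/154 = 21.57, giving 22 risers.
Riser R = 3322 / 22 = 151 mm, within the 154 mm limit.
T = 613 − 2·151 = 311 mm, which satisfies the 235 mm minimum.
22 risers give 21 treads; going = 21 × 311 = 6531 mm.
Add landings: 6531 + 1031 + 1560 = 9122 mm.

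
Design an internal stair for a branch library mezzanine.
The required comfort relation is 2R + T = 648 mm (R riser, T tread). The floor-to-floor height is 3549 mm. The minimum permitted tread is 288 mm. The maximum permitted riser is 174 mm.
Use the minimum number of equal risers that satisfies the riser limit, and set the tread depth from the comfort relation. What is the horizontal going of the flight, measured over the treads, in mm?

At most 174 each: 3549/174 = 20.40, giving 21 risers.
Each riser is 3549/21 = 169 mm (≤ 174 mm).
T = 648 − 2·169 = 310 mm, which satisfies the 288 mm minimum.
Going = (21 − 1) × 310 = 6200 mm.

6200 mm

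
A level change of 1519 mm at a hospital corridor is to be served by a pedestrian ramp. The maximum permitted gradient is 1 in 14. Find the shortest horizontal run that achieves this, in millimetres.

Run = rise × 14 = 1519 × 14 = 21266 mm.

21266 mm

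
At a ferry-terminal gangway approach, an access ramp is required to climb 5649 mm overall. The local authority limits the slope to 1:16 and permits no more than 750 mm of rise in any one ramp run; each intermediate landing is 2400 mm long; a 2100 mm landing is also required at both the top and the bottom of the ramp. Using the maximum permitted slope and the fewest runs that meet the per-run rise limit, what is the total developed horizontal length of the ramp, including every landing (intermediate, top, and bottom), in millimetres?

5649 / 750 = 7.53, so 8 ramp runs are needed. That means 7 intermediate landings.
Ramp run (horizontal) at 1:16: 5649 × 16 = 90384 mm.
7 intermediate landings contribute 7 × 2400 = 16800 mm.
Top and bottom landings: 2 × 2100 = 4200 mm.
Total = 90384 + 16800 + 4200 = 111384 mm.

111384 mm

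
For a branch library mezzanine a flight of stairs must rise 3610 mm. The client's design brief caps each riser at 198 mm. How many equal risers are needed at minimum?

3610 / 198 = 18.23, so 19 risers are needed.

19 risers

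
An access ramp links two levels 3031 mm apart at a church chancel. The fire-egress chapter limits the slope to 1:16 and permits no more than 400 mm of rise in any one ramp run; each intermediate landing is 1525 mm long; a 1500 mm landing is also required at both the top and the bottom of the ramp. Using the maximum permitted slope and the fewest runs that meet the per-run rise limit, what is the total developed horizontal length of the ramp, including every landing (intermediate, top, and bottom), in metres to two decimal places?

At most 400 each: 3031/400 = 7.58, giving 8 ramp runs. That means 7 intermediate landings.
Horizontal run for 3031 mm of rise at 1:16 is 3031 × 16 = 48496 mm.
7 intermediate landings contribute 7 × 1525 = 10675 mm.
Top and bottom landings: 2 × 1500 = 3000 mm.
Total = 48496 + 10675 + 3000 = 62171 mm.
= 62.17 m.

62.17 m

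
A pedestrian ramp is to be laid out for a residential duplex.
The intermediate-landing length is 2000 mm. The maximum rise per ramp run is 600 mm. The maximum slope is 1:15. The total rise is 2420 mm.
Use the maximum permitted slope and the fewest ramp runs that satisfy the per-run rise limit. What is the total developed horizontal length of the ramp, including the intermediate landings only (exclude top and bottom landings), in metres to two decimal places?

2420 / 600 = 4.03, so 5 ramp runs are needed. That means 4 intermediate landings.
Ramp run (horizontal) at 1:15: 2420 × 15 = 36300 mm.
4 intermediate landings contribute 4 × 2000 = 8000 mm.
Developed length = 36300 + 8000 = 44300 mm.
= 44.30 m.

44.30 m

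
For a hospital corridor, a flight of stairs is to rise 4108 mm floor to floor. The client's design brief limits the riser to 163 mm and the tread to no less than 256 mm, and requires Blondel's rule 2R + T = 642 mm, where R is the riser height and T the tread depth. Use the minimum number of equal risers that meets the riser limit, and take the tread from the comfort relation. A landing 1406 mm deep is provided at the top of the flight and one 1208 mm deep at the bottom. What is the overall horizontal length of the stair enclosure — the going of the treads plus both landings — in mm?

At most 163 each: 4108/163 = 25.20, giving 26 risers.
Each riser is 4108/26 = 158 mm (≤ 163 mm).
Tread T = 642 − 2 × 158 = 326 mm (≥ 256 mm).
Treads = 26 − 1 = 25; going = 25 × 326 = 8150 mm.
Add landings: 8150 + 1406 + 1208 = 10764 mm.

10764 mm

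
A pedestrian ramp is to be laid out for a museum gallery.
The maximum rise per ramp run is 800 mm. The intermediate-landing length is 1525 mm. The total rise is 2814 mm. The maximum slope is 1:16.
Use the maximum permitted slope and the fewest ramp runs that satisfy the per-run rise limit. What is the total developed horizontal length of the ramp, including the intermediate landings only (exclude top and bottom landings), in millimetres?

2814 / 800 = 3.52, so 4 ramp runs are needed. That means 3 intermediate landings.
Ramp run (horizontal) at 1:16: 2814 × 16 = 45024 mm.
Intermediate landings: 3 × 1525 = 4575 mm.
Developed length = 45024 + 4575 = 49599 mm.

49599 mm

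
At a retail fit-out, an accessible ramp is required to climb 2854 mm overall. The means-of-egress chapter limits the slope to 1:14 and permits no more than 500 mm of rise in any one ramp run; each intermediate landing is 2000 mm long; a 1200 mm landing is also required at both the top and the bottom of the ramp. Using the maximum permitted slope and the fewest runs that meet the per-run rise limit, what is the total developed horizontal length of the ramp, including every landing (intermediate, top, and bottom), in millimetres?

52356 mm

2854 / 500 = 5.708 → round up to 6 ramp runs. That means 5 intermediate landings.
Horizontal run for 2854 mm of rise at 1:14 is 2854 × 14 = 39956 mm.
Intermediate landings: 5 × 2000 = 10000 mm.
Top and bottom landings: 2 × 1200 = 2400 mm.
Total = 39956 + 10000 + 2400 = 52356 mm.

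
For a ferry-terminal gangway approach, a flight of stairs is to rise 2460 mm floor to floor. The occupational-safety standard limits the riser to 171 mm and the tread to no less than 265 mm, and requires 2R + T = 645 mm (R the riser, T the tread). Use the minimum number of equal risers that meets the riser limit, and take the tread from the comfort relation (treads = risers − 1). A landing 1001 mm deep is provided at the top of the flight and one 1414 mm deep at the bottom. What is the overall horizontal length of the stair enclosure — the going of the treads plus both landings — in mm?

2460 / 171 = 14.386 → round up to 15 risers.
Each riser is 2460/15 = 164 mm (≤ 171 mm).
T = 645 − 2·164 = 317 mm, which satisfies the 265 mm minimum.
Treads = 15 − 1 = 14; going = 14 × 317 = 4438 mm.
Enclosure = 4438 + 1001 + 1414 = 6853 mm.

6853 mm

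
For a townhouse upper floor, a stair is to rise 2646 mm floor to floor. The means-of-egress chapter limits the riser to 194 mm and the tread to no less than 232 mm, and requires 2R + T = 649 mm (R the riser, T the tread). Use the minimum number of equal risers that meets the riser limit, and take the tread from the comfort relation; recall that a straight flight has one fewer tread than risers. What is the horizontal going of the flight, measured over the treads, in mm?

3523 mm

2646 / 194 = 13.64, so 14 risers are needed.
R = 2646 ÷ 14 = 189 mm.
T = 649 − 2·189 = 271 mm, which satisfies the 232 mm minimum.
Going = (14 − 1) × 271 = 3523 mm.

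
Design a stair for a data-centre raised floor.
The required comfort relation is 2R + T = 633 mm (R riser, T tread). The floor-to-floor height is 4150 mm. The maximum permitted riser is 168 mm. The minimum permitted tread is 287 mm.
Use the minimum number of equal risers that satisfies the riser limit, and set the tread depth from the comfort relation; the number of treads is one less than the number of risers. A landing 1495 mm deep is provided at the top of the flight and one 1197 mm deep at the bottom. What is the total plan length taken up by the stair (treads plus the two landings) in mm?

9916 mm

⌈4150/168⌉ = 25 risers.
Each riser is 4150/25 = 166 mm (≤ 168 mm).
Tread T = 633 − 2 × 166 = 301 mm (≥ 287 mm).
Going = (25 − 1) × 301 = 7224 mm.
Add landings: 7224 + 1495 + 1197 = 9916 mm.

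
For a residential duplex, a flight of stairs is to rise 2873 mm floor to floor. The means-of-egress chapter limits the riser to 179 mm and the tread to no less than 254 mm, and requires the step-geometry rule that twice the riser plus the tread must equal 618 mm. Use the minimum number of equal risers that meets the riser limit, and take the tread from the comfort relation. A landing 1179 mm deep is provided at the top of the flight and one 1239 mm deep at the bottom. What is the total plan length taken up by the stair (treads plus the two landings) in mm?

6898 mm

At most 179 each: 2873/179 = 16.05, giving 17 risers.
Riser R = 2873 / 17 = 169 mm, within the 179 mm limit.
Tread T = 618 − 2 × 169 = 280 mm (≥ 254 mm).
Going = (17 − 1) × 280 = 4480 mm.
Enclosure = 4480 + 1179 + 1239 = 6898 mm.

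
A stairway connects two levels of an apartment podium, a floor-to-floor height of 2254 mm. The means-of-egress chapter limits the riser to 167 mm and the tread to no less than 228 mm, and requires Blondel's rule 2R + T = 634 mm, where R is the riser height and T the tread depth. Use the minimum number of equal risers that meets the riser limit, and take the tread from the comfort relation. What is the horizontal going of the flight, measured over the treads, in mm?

At most 167 each: 2254/167 = 13.50, giving 14 risers.
Each riser is 2254/14 = 161 mm (≤ 167 mm).
From 2R + T = 634: T = 634 − 322 = 312 mm.
14 risers give 13 treads; going = 13 × 312 = 4056 mm.

4056 mm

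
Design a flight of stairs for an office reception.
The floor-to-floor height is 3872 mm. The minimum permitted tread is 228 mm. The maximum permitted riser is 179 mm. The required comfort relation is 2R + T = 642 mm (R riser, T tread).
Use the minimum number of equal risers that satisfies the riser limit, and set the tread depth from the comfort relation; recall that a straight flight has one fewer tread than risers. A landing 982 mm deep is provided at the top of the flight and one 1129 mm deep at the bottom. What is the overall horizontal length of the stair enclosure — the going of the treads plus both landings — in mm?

8201 mm

⌈3872/179⌉ = 22 risers.
Riser R = 3872 / 22 = 176 mm, within the 179 mm limit.
T = 642 − 2·176 = 290 mm, which satisfies the 228 mm minimum.
22 risers give 21 treads; going = 21 × 290 = 6090 mm.
Add landings: 6090 + 982 + 1129 = 8201 mm.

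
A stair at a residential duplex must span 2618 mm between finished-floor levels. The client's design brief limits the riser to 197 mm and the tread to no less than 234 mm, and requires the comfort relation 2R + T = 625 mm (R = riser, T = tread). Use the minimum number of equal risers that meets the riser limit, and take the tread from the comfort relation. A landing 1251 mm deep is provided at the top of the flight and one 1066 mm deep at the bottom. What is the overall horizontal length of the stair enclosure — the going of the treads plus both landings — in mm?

5580 mm

2618 / 197 = 13.289 → round up to 14 risers.
Each riser is 2618/14 = 187 mm (≤ 197 mm).
T = 625 − 2·187 = 251 mm, which satisfies the 234 mm minimum.
Going = (14 − 1) × 251 = 3263 mm.
Enclosure = 3263 + 1251 + 1066 = 5580 mm.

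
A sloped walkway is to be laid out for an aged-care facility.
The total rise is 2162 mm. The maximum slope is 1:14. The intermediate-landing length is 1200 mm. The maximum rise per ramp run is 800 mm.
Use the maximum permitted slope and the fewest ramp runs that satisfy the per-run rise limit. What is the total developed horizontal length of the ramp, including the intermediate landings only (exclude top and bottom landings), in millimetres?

32668 mm

At most 800 each: 2162/800 = 2.70, giving 3 ramp runs. That means 2 intermediate landings.
Horizontal run for 2162 mm of rise at 1:14 is 2162 × 14 = 30268 mm.
Intermediate landings: 2 × 1200 = 2400 mm.
Developed length = 30268 + 2400 = 32668 mm.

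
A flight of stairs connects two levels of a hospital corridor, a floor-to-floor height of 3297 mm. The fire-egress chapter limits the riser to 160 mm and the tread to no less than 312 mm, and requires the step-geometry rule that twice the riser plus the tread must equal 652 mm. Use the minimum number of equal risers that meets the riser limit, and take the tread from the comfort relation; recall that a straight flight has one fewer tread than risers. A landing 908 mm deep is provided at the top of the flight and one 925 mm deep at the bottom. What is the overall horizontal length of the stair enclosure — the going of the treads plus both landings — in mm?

At most 160 each: 3297/160 = 20.61, giving 21 risers.
Each riser is 3297/21 = 157 mm (≤ 160 mm).
Tread T = 652 − 2 × 157 = 338 mm (≥ 312 mm).
Going = (21 − 1) × 338 = 6760 mm.
Enclosure = 6760 + 908 + 925 = 8593 mm.

8593 mm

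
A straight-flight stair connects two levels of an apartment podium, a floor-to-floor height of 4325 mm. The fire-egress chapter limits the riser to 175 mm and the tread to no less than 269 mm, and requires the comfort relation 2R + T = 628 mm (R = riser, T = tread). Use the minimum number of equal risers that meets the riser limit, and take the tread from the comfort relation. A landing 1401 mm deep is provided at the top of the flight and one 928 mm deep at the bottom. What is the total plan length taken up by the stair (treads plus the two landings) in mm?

4325 / 175 = 24.71, so 25 risers are needed.
Each riser is 4325/25 = 173 mm (≤ 175 mm).
T = 628 − 2·173 = 282 mm, which satisfies the 269 mm minimum.
25 risers give 24 treads; going = 24 × 282 = 6768 mm.
Add landings: 6768 + 1401 + 928 = 9097 mm.

9097 mm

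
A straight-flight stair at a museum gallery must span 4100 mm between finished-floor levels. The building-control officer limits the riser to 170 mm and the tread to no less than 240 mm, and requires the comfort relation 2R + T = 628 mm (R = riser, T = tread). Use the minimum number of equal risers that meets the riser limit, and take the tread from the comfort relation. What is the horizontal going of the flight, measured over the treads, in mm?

At most 170 each: 4100/170 = 24.12, giving 25 risers.
Each riser is 4100/25 = 164 mm (≤ 170 mm).
Tread T = 628 − 2 × 164 = 300 mm (≥ 240 mm).
Going = (25 − 1) × 300 = 7200 mm.

7200 mm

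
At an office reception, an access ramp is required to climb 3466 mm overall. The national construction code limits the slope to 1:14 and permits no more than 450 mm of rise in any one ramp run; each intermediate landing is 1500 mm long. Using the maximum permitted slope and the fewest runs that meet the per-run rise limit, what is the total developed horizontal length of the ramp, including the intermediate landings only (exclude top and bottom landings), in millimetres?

59024 mm

3466 / 450 = 7.702 → round up to 8 ramp runs. That means 7 intermediate landings.
Horizontal run for 3466 mm of rise at 1:14 is 3466 × 14 = 48524 mm.
Intermediate landings: 7 × 1500 = 10500 mm.
Total developed length = 48524 + 10500 = 59024 mm.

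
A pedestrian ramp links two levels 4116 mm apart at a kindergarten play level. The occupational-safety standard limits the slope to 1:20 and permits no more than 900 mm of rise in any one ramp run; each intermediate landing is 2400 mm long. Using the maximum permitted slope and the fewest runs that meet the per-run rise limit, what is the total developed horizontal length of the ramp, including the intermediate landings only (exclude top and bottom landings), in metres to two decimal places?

91.92 m

4116 / 900 = 4.573 → round up to 5 ramp runs. That means 4 intermediate landings.
Horizontal run for 4116 mm of rise at 1:20 is 4116 × 20 = 82320 mm.
Intermediate landings: 4 × 2400 = 9600 mm.
Developed length = 82320 + 9600 = 91920 mm.
= 91.92 m.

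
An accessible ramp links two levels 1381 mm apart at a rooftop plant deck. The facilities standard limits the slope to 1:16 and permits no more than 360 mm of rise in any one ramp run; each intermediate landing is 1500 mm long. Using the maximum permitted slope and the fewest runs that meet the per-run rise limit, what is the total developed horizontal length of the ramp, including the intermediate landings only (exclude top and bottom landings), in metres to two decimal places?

26.60 m

1381 / 360 = 3.84, so 4 ramp runs are needed. That means 3 intermediate landings.
Horizontal run for 1381 mm of rise at 1:16 is 1381 × 16 = 22096 mm.
Intermediate landings: 3 × 1500 = 4500 mm.
Developed length = 22096 + 4500 = 26596 mm.
= 26.60 m.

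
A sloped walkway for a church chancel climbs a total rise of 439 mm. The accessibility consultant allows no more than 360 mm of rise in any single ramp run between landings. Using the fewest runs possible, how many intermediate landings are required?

At most 360 each: 439/360 = 1.22, giving 2 ramp runs.
2 runs are separated by 1 intermediate landings.

1 intermediate landings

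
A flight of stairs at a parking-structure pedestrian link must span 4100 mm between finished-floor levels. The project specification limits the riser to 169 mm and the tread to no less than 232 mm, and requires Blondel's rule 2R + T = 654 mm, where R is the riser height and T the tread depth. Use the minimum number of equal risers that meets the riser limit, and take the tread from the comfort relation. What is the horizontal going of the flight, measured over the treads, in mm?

7824 mm

4100 / 169 = 24.260 → round up to 25 risers.
R = 4100 ÷ 25 = 164 mm.
T = 654 − 2·164 = 326 mm, which satisfies the 232 mm minimum.
Going = (25 − 1) × 326 = 7824 mm.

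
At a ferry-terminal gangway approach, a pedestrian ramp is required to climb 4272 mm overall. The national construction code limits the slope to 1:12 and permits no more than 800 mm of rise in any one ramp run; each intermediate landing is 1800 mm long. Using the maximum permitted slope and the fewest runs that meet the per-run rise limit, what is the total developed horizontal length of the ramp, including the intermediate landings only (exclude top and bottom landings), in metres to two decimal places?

60.26 m

At most 800 each: 4272/800 = 5.34, giving 6 ramp runs. That means 5 intermediate landings.
Horizontal run for 4272 mm of rise at 1:12 is 4272 × 12 = 51264 mm.
Intermediate landings: 5 × 1800 = 9000 mm.
Developed length = 51264 + 9000 = 60264 mm.
= 60.26 m.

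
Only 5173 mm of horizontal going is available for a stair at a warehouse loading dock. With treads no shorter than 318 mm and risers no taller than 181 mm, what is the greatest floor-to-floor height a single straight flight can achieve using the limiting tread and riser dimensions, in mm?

3077 mm

5173 / 318 = 16.27, so 16 treads fit.
Risers = treads + 1 = 17.
Maximum height = 17 × 181 = 3077 mm.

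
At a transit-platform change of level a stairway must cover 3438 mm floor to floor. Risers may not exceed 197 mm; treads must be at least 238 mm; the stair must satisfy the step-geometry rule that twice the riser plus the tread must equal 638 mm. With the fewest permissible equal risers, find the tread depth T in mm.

3438 / 197 = 17.45, so 18 risers are needed.
R = 3438 ÷ 18 = 191 mm.
From 2R + T = 638: T = 638 − 382 = 256 mm.

256 mm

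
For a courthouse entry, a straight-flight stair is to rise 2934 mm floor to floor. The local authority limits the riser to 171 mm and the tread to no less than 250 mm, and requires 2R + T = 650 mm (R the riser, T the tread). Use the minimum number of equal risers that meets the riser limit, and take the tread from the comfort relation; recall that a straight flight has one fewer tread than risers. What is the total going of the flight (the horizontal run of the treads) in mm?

2934 / 171 = 17.158 → round up to 18 risers.
Each riser is 2934/18 = 163 mm (≤ 171 mm).
From 2R + T = 650: T = 650 − 326 = 324 mm.
18 risers give 17 treads; going = 17 × 324 = 5508 mm.

5508 mm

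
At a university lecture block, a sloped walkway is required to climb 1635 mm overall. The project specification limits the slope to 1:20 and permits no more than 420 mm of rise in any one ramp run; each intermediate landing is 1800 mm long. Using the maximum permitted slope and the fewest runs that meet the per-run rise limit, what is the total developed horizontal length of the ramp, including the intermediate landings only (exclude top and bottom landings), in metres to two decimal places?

38.10 m

⌈1635/420⌉ = 4 ramp runs. That means 3 intermediate landings.
Ramp run (horizontal) at 1:20: 1635 × 20 = 32700 mm.
3 intermediate landings contribute 3 × 1800 = 5400 mm.
Developed length = 32700 + 5400 = 38100 mm.
= 38.10 m.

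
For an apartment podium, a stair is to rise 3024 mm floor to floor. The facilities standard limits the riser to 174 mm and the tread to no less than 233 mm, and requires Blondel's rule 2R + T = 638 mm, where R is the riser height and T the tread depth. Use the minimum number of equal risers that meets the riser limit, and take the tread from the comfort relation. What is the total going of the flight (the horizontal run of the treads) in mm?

⌈3024/174⌉ = 18 risers.
Riser R = 3024 / 18 = 168 mm, within the 174 mm limit.
Tread T = 638 − 2 × 168 = 302 mm (≥ 233 mm).
Treads = 18 − 1 = 17; going = 17 × 302 = 5134 mm.

5134 mm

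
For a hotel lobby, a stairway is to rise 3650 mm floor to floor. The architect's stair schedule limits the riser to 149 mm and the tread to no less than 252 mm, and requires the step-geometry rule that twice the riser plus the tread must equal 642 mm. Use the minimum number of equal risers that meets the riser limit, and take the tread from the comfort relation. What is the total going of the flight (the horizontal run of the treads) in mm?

8400 mm

At most 149 each: 3650/149 = 24.50, giving 25 risers.
Each riser is 3650/25 = 146 mm (≤ 149 mm).
From 2R + T = 642: T = 642 − 292 = 350 mm.
Going = (25 − 1) × 350 = 8400 mm.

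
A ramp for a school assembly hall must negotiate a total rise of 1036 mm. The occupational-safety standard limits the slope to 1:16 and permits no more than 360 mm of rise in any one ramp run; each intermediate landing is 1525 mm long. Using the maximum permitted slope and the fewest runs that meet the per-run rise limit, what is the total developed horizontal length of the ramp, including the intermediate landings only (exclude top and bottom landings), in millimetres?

At most 360 each: 1036/360 = 2.88, giving 3 ramp runs. That means 2 intermediate landings.
Horizontal run for 1036 mm of rise at 1:16 is 1036 × 16 = 16576 mm.
2 intermediate landings contribute 2 × 1525 = 3050 mm.
Total developed length = 16576 + 3050 = 19626 mm.

19626 mm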